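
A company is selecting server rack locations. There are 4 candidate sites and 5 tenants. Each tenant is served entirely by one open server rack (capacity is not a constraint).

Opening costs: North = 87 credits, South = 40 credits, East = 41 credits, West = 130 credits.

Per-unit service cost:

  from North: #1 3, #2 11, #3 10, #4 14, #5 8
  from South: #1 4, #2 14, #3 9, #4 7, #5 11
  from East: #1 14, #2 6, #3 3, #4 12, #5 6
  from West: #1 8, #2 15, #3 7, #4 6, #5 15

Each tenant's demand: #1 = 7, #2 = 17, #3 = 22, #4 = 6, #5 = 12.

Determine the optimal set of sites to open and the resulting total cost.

Open South and East; minimum total cost 391.

For any fixed open set, each tenant goes to its cheapest open site; total = fixed + service.
{South, East}: #1→South 4·7=28, #2→East 6·17=102, #3→East 3·22=66, #4→South 7·6=42, #5→East 6·12=72. Service 310; fixed 81; total 391.
{East}: #1→East 14·7=98, #2→East 6·17=102, #3→East 3·22=66, #4→East 12·6=72, #5→East 6·12=72. Service 410; fixed 41; total 451.
{North, East}: #1→North 3·7=21, #2→East 6·17=102, #3→East 3·22=66, #4→East 12·6=72, #5→East 6·12=72. Service 333; fixed 128; total 461.
{North, South, East, West}: #1→North 3·7=21, #2→East 6·17=102, #3→East 3·22=66, #4→West 6·6=36, #5→East 6·12=72. Service 297; fixed 298; total 595.
No other subset beats 391.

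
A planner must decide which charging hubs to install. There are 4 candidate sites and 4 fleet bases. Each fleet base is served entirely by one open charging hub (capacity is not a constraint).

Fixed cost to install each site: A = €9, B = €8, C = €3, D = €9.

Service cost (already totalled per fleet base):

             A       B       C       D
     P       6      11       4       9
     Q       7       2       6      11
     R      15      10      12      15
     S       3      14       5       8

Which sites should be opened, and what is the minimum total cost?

Open C only; minimum total cost 30.

For any fixed open set, each fleet base goes to its cheapest open site; total = fixed + service.
{C}: P→C 4, Q→C 6, R→C 12, S→C 5. Service 27; fixed 3; total 30.
{B, C}: service 21 + fixed 11 = 32
{A, C}: service 25 + fixed 12 = 37
{A, B, C, D}: P→C 4, Q→B 2, R→B 10, S→A 3. Service 19; fixed 29; total 48.
(All 15 nonempty subsets were checked; C only is lowest.)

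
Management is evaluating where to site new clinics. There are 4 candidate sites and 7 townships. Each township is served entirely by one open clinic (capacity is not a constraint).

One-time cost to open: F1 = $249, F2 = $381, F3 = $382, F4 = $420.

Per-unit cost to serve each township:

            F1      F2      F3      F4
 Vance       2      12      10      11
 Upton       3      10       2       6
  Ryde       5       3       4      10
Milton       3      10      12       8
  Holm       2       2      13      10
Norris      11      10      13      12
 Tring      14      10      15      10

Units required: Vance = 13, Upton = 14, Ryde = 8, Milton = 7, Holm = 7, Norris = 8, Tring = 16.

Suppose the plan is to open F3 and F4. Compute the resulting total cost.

Each township is assigned to its cheapest site among the open ones.
{F3, F4}: Vance→F3 10·13=130, Upton→F3 2·14=28, Ryde→F3 4·8=32, Milton→F4 8·7=56, Holm→F4 10·7=70, Norris→F4 12·8=96, Tring→F4 10·16=160. Service 572; fixed 802; total 1374.

Total cost: 1374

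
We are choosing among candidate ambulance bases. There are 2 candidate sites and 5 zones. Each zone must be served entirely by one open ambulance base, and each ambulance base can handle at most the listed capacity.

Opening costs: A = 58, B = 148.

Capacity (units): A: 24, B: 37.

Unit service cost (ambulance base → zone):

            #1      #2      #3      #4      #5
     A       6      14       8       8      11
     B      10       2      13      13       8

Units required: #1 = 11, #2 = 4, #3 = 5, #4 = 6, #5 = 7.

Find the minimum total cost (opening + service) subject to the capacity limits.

Minimum total cost: 424

Open {A, B}: #1→A 6·11=66, #2→B 2·4=8, #3→A 8·5=40, #4→A 8·6=48, #5→B 8·7=56.
Loads: A carries 22/24, B carries 11/37. Service 218; fixed 206; total 424.
Next best feasible plan costs 449.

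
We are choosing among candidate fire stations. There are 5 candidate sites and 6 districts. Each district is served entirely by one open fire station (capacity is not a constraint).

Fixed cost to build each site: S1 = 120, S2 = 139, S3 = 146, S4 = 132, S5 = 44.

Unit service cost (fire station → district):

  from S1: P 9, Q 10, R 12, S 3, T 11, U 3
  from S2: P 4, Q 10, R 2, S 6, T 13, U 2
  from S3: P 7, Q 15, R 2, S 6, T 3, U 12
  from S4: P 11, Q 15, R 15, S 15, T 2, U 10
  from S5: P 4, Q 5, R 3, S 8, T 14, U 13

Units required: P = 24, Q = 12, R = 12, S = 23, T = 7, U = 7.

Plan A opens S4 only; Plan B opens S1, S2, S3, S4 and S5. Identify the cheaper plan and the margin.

Plan B is cheaper by 327.

Plan A: {S4}: P→S4 11·24=264, Q→S4 15·12=180, R→S4 15·12=180, S→S4 15·23=345, T→S4 2·7=14, U→S4 10·7=70. Service 1053; fixed 132; total 1185.
Plan B: {S1, S2, S3, S4, S5}: P→S2 4·24=96, Q→S5 5·12=60, R→S2 2·12=24, S→S1 3·23=69, T→S4 2·7=14, U→S2 2·7=14. Service 277; fixed 581; total 858.
Difference: |1185 − 858| = 327.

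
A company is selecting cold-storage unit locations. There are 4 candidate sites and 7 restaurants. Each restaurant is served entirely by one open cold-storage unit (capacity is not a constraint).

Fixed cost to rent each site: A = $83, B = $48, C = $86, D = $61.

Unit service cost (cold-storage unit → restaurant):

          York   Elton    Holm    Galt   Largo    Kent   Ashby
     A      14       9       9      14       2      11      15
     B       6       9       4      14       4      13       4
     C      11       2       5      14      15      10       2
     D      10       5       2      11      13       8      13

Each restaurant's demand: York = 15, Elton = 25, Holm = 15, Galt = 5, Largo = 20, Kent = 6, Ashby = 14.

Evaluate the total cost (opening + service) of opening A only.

Total cost: 1039

Each restaurant is assigned to its cheapest site among the open ones.
{A}: York→A 14·15=210, Elton→A 9·25=225, Holm→A 9·15=135, Galt→A 14·5=70, Largo→A 2·20=40, Kent→A 11·6=66, Ashby→A 15·14=210. Service 956; fixed 83; total 1039.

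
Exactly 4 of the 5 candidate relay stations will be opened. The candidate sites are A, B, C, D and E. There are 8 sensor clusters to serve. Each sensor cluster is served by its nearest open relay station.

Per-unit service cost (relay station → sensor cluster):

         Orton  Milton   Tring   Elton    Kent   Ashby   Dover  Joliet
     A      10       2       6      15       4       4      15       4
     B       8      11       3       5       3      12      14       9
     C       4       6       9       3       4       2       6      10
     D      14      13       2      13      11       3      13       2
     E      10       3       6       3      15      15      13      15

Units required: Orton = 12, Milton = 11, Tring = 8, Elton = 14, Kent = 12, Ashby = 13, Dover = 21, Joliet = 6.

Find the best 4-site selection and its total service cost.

With exactly 4 open, each sensor cluster uses its cheapest among the chosen.
{A, B, C, D}: Orton→C 4·12=48, Milton→A 2·11=22, Tring→D 2·8=16, Elton→C 3·14=42, Kent→B 3·12=36, Ashby→C 2·13=26, Dover→C 6·21=126, Joliet→D 2·6=12. Service cost 328.
{B, C, D, E}: service cost 339
{A, C, D, E}: service cost 340
Among all 5 size-4 choices, {A, B, C, D} is lowest.

Choose A, B, C and D; total service cost 328.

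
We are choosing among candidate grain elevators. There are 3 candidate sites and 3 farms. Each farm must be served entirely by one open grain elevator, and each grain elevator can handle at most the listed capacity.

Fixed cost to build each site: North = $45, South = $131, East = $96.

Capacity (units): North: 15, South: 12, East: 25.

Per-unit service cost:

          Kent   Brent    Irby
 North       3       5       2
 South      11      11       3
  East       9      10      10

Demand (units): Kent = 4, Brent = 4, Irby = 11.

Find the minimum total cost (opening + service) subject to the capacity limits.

Open {North, East}: Kent→North 3·4=12, Brent→East 10·4=40, Irby→North 2·11=22.
Loads: North carries 15/15, East carries 4/25. Service 74; fixed 141; total 215.
Next best feasible plan costs 219.

Minimum total cost: 215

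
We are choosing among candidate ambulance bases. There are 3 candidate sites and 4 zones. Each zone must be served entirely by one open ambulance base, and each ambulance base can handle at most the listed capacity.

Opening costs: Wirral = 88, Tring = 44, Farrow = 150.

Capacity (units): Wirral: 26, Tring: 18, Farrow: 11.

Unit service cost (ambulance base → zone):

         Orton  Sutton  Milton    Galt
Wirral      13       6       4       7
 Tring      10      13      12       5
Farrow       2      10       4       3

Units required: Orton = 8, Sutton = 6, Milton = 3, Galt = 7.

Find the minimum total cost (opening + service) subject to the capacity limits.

Minimum total cost: 289

Open {Wirral}: Orton→Wirral 13·8=104, Sutton→Wirral 6·6=36, Milton→Wirral 4·3=12, Galt→Wirral 7·7=49.
Loads: Wirral carries 24/26. Service 201; fixed 88; total 289.
Next best feasible plan costs 295.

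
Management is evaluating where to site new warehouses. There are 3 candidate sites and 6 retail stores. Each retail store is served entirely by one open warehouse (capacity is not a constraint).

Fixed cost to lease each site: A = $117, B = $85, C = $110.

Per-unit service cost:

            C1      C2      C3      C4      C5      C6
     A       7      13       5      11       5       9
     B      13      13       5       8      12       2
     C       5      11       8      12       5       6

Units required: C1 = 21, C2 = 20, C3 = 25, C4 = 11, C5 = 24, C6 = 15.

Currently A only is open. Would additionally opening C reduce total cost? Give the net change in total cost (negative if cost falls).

Yes — net change −17 (cost falls by 17).

Current service cost with {A}: 908.
Adding C: each retail store re-picks its cheapest; new service cost 781, saving 127.
Extra fixed cost: 110. Net change = 110 − 127 = -17.
(Totals: 1025 → 1008.)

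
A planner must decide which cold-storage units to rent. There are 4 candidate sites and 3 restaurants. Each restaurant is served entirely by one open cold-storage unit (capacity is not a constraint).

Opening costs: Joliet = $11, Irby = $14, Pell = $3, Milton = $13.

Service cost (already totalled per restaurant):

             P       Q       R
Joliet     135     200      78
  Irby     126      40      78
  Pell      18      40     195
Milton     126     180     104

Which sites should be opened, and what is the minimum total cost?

Open Joliet and Pell; minimum total cost 150.

For any fixed open set, each restaurant goes to its cheapest open site; total = fixed + service.
{Joliet, Pell}: P→Pell 18, Q→Pell 40, R→Joliet 78. Service 136; fixed 14; total 150.
{Irby, Pell}: P→Pell 18, Q→Irby 40, R→Irby 78. Service 136; fixed 17; total 153.
{Joliet, Pell, Milton}: P→Pell 18, Q→Pell 40, R→Joliet 78. Service 136; fixed 27; total 163.
{Joliet, Irby, Pell, Milton}: service 136 + fixed 41 = 177
(All 15 nonempty subsets were checked; Joliet and Pell is lowest.)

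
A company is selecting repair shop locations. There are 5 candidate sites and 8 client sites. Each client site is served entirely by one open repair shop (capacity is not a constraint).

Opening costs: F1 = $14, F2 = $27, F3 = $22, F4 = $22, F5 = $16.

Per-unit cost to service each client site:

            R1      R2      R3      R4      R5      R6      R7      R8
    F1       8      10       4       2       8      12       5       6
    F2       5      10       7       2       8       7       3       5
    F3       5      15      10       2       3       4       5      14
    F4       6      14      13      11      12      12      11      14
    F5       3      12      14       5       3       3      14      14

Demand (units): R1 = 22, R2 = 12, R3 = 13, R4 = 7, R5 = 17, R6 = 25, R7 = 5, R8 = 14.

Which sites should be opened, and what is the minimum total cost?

For any fixed open set, each client site goes to its cheapest open site; total = fixed + service.
{F1, F5}: R1→F5 3·22=66, R2→F1 10·12=120, R3→F1 4·13=52, R4→F1 2·7=14, R5→F5 3·17=51, R6→F5 3·25=75, R7→F1 5·5=25, R8→F1 6·14=84. Service 487; fixed 30; total 517.
{F1, F2, F5}: service 463 + fixed 57 = 520
{F1, F3, F5}: R1→F5 3·22=66, R2→F1 10·12=120, R3→F1 4·13=52, R4→F1 2·7=14, R5→F3 3·17=51, R6→F5 3·25=75, R7→F1 5·5=25, R8→F1 6·14=84. Service 487; fixed 52; total 539.
{F1, F2, F3, F4, F5}: R1→F5 3·22=66, R2→F1 10·12=120, R3→F1 4·13=52, R4→F1 2·7=14, R5→F3 3·17=51, R6→F5 3·25=75, R7→F2 3·5=15, R8→F2 5·14=70. Service 463; fixed 101; total 564.
No other subset beats 517.

Open F1 and F5; minimum total cost 517.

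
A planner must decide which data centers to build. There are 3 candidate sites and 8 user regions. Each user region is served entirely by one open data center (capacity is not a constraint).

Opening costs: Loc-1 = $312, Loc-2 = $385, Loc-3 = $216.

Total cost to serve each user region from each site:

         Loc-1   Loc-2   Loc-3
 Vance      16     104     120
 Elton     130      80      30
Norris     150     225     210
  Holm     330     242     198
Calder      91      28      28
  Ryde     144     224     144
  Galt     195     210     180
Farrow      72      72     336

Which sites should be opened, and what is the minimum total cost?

Open Loc-1 and Loc-3; minimum total cost 1346.

For any fixed open set, each user region goes to its cheapest open site; total = fixed + service.
{Loc-1, Loc-3}: Vance→Loc-1 16, Elton→Loc-3 30, Norris→Loc-1 150, Holm→Loc-3 198, Calder→Loc-3 28, Ryde→Loc-1 144, Galt→Loc-3 180, Farrow→Loc-1 72. Service 818; fixed 528; total 1346.
{Loc-1}: service 1128 + fixed 312 = 1440
{Loc-3}: service 1246 + fixed 216 = 1462
{Loc-1, Loc-2, Loc-3}: Vance→Loc-1 16, Elton→Loc-3 30, Norris→Loc-1 150, Holm→Loc-3 198, Calder→Loc-2 28, Ryde→Loc-1 144, Galt→Loc-3 180, Farrow→Loc-1 72. Service 818; fixed 913; total 1731.
No other subset beats 1346.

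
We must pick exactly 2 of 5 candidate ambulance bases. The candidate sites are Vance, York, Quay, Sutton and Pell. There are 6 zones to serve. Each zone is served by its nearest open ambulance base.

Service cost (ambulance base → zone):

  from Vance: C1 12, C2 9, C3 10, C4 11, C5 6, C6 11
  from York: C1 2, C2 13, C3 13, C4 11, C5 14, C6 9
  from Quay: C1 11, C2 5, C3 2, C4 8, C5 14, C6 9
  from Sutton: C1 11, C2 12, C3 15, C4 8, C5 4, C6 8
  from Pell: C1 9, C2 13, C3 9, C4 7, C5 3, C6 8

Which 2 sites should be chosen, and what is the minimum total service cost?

Choose Quay and Pell; total service cost 34.

With exactly 2 open, each zone uses its cheapest among the chosen.
{Quay, Pell}: C1→Pell 9, C2→Quay 5, C3→Quay 2, C4→Pell 7, C5→Pell 3, C6→Pell 8. Service cost 34.
{Quay, Sutton}: service cost 38
{York, Quay}: service cost 40
Among all 10 size-2 choices, {Quay, Pell} is lowest.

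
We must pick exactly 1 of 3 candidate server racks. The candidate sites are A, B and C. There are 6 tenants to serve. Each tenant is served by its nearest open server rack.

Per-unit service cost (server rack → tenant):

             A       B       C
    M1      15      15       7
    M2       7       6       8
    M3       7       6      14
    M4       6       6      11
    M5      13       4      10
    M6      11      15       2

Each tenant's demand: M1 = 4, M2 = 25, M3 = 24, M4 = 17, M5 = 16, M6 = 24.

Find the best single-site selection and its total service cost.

With exactly 1 open, each tenant uses its cheapest among the chosen.
{B}: M1→B 15·4=60, M2→B 6·25=150, M3→B 6·24=144, M4→B 6·17=102, M5→B 4·16=64, M6→B 15·24=360. Service cost 880.
{C}: service cost 959
{A}: service cost 977
Among all 3 size-1 choices, {B} is lowest.

Choose B only; total service cost 880.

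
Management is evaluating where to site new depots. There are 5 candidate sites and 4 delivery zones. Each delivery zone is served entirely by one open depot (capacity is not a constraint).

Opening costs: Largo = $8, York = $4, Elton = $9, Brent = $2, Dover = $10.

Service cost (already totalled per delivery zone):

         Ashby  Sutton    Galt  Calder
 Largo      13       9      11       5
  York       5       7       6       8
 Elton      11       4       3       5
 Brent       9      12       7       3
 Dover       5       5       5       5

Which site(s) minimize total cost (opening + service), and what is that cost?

For any fixed open set, each delivery zone goes to its cheapest open site; total = fixed + service.
{York, Brent}: Ashby→York 5, Sutton→York 7, Galt→York 6, Calder→Brent 3. Service 21; fixed 6; total 27.
{York}: service 26 + fixed 4 = 30
{York, Elton}: Ashby→York 5, Sutton→Elton 4, Galt→Elton 3, Calder→Elton 5. Service 17; fixed 13; total 30.
{Largo, York, Elton, Brent, Dover}: service 15 + fixed 33 = 48
No other subset beats 27.

Open York and Brent; minimum total cost 27.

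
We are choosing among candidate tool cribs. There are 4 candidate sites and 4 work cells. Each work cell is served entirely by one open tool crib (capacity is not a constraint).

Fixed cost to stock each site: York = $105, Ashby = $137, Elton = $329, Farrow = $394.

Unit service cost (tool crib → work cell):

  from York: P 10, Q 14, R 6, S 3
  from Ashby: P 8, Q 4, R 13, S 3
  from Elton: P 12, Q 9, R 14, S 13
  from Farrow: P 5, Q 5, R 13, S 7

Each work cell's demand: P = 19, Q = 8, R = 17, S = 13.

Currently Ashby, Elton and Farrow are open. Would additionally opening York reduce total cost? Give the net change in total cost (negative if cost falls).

Yes — net change −14 (cost falls by 14).

Current service cost with {Ashby, Elton, Farrow}: 387.
Adding York: each work cell re-picks its cheapest; new service cost 268, saving 119.
Extra fixed cost: 105. Net change = 105 − 119 = -14.
(Totals: 1247 → 1233.)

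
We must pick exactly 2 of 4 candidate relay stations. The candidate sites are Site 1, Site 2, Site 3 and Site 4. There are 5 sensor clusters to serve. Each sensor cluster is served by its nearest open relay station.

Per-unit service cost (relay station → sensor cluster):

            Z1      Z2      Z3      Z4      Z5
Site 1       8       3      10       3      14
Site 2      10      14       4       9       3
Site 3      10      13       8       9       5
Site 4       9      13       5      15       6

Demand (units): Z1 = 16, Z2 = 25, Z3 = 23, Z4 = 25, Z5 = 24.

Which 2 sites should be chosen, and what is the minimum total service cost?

Choose Site 1 and Site 2; total service cost 442.

With exactly 2 open, each sensor cluster uses its cheapest among the chosen.
{Site 1, Site 2}: Z1→Site 1 8·16=128, Z2→Site 1 3·25=75, Z3→Site 2 4·23=92, Z4→Site 1 3·25=75, Z5→Site 2 3·24=72. Service cost 442.
{Site 1, Site 4}: service cost 537
{Site 1, Site 3}: service cost 582
Among all 6 size-2 choices, {Site 1, Site 2} is lowest.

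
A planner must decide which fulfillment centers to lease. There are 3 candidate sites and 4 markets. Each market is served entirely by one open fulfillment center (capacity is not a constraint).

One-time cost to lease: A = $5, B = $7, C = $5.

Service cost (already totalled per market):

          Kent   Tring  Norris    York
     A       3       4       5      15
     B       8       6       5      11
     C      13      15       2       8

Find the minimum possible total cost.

Minimum total cost: 27

For any fixed open set, each market goes to its cheapest open site; total = fixed + service.
{A, C}: Kent→A 3, Tring→A 4, Norris→C 2, York→C 8. Service 17; fixed 10; total 27.
{A}: Kent→A 3, Tring→A 4, Norris→A 5, York→A 15. Service 27; fixed 5; total 32.
{A, B, C}: service 17 + fixed 17 = 34
No other subset beats 27.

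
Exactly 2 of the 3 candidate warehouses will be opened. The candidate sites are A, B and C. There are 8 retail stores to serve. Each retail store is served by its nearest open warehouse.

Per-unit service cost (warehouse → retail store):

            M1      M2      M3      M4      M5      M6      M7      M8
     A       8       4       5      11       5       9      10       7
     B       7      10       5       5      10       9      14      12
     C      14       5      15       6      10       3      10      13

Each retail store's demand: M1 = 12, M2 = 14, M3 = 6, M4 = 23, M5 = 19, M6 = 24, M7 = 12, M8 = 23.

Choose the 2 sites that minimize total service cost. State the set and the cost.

Choose A and C; total service cost 768.

With exactly 2 open, each retail store uses its cheapest among the chosen.
{A, C}: M1→A 8·12=96, M2→A 4·14=56, M3→A 5·6=30, M4→C 6·23=138, M5→A 5·19=95, M6→C 3·24=72, M7→A 10·12=120, M8→A 7·23=161. Service cost 768.
{A, B}: service cost 877
{B, C}: service cost 957
Among all 3 size-2 choices, {A, C} is lowest.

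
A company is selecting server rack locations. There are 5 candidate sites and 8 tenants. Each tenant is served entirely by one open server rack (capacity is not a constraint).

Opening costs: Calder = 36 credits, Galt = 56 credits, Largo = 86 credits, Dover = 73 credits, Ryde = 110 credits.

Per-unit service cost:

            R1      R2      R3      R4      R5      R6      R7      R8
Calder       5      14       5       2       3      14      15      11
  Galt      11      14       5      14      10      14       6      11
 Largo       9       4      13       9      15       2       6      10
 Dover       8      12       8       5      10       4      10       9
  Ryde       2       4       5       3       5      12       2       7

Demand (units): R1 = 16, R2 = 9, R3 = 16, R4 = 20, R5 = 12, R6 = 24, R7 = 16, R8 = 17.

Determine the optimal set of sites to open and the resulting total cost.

For any fixed open set, each tenant goes to its cheapest open site; total = fixed + service.
{Calder, Largo, Ryde}: R1→Ryde 2·16=32, R2→Largo 4·9=36, R3→Calder 5·16=80, R4→Calder 2·20=40, R5→Calder 3·12=36, R6→Largo 2·24=48, R7→Ryde 2·16=32, R8→Ryde 7·17=119. Service 423; fixed 232; total 655.
{Largo, Ryde}: R1→Ryde 2·16=32, R2→Largo 4·9=36, R3→Ryde 5·16=80, R4→Ryde 3·20=60, R5→Ryde 5·12=60, R6→Largo 2·24=48, R7→Ryde 2·16=32, R8→Ryde 7·17=119. Service 467; fixed 196; total 663.
{Calder, Dover, Ryde}: service 471 + fixed 219 = 690
{Calder, Galt, Largo, Dover, Ryde}: service 423 + fixed 361 = 784
No other subset beats 655.

Open Calder, Largo and Ryde; minimum total cost 655.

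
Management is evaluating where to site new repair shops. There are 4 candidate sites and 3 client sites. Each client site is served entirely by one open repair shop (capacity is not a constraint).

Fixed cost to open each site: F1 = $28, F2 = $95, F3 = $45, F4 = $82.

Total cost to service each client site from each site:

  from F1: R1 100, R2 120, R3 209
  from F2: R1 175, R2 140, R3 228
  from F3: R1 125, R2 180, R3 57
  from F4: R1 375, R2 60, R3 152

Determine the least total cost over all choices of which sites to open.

Minimum total cost: 350

For any fixed open set, each client site goes to its cheapest open site; total = fixed + service.
{F1, F3}: R1→F1 100, R2→F1 120, R3→F3 57. Service 277; fixed 73; total 350.
{F3, F4}: service 242 + fixed 127 = 369
{F1, F3, F4}: R1→F1 100, R2→F4 60, R3→F3 57. Service 217; fixed 155; total 372.
{F1, F2, F3, F4}: service 217 + fixed 250 = 467
No other subset beats 350.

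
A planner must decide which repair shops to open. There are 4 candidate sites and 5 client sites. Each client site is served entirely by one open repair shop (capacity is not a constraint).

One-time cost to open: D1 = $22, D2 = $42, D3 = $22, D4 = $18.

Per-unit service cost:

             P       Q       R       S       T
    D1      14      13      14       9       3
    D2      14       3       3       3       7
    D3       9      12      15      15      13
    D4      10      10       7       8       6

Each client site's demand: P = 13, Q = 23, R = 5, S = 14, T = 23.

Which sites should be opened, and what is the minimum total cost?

For any fixed open set, each client site goes to its cheapest open site; total = fixed + service.
{D1, D2, D3}: P→D3 9·13=117, Q→D2 3·23=69, R→D2 3·5=15, S→D2 3·14=42, T→D1 3·23=69. Service 312; fixed 86; total 398.
{D1, D2, D4}: P→D4 10·13=130, Q→D2 3·23=69, R→D2 3·5=15, S→D2 3·14=42, T→D1 3·23=69. Service 325; fixed 82; total 407.
{D1, D2, D3, D4}: P→D3 9·13=117, Q→D2 3·23=69, R→D2 3·5=15, S→D2 3·14=42, T→D1 3·23=69. Service 312; fixed 104; total 416.
{D4}: service 645 + fixed 18 = 663
(All 15 nonempty subsets were checked; D1, D2 and D3 is lowest.)

Open D1, D2 and D3; minimum total cost 398.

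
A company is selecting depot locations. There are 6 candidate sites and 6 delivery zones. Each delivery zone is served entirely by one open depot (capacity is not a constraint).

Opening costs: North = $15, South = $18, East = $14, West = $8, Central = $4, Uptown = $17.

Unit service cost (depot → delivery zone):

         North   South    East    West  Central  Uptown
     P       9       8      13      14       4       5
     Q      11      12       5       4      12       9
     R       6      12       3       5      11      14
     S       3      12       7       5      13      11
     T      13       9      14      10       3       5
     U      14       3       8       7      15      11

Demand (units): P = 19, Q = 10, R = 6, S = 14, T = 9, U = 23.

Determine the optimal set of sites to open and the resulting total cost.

Open North, South, West and Central; minimum total cost 329.

For any fixed open set, each delivery zone goes to its cheapest open site; total = fixed + service.
{North, South, West, Central}: P→Central 4·19=76, Q→West 4·10=40, R→West 5·6=30, S→North 3·14=42, T→Central 3·9=27, U→South 3·23=69. Service 284; fixed 45; total 329.
{North, South, East, West, Central}: P→Central 4·19=76, Q→West 4·10=40, R→East 3·6=18, S→North 3·14=42, T→Central 3·9=27, U→South 3·23=69. Service 272; fixed 59; total 331.
{North, South, East, Central}: service 282 + fixed 51 = 333
{North, South, East, West, Central, Uptown}: service 272 + fixed 76 = 348
No other subset beats 329.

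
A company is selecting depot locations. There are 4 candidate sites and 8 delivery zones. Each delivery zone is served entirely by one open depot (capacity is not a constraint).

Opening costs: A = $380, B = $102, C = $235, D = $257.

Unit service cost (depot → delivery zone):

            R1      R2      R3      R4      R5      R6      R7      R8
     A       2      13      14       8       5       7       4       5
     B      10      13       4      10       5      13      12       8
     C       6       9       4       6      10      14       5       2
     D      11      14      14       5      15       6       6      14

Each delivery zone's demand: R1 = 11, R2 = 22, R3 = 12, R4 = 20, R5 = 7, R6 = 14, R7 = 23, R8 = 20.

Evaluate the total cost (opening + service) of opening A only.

Each delivery zone is assigned to its cheapest site among the open ones.
{A}: R1→A 2·11=22, R2→A 13·22=286, R3→A 14·12=168, R4→A 8·20=160, R5→A 5·7=35, R6→A 7·14=98, R7→A 4·23=92, R8→A 5·20=100. Service 961; fixed 380; total 1341.

Total cost: 1341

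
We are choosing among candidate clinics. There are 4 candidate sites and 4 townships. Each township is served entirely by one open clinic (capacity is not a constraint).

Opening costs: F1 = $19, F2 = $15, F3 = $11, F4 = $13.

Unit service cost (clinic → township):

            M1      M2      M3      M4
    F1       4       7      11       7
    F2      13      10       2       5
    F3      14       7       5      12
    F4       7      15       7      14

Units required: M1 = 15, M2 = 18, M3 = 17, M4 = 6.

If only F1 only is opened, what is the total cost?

Total cost: 434

Each township is assigned to its cheapest site among the open ones.
{F1}: M1→F1 4·15=60, M2→F1 7·18=126, M3→F1 11·17=187, M4→F1 7·6=42. Service 415; fixed 19; total 434.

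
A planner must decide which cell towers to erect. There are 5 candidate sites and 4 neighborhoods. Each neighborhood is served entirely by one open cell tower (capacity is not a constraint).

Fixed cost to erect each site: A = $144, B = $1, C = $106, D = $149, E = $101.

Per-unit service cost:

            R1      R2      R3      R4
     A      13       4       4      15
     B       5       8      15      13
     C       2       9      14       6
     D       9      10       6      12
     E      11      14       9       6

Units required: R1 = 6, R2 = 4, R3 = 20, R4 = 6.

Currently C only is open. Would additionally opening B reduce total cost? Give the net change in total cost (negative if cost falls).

Yes — net change −3 (cost falls by 3).

Current service cost with {C}: 364.
Adding B: each neighborhood re-picks its cheapest; new service cost 360, saving 4.
Extra fixed cost: 1. Net change = 1 − 4 = -3.
(Totals: 470 → 467.)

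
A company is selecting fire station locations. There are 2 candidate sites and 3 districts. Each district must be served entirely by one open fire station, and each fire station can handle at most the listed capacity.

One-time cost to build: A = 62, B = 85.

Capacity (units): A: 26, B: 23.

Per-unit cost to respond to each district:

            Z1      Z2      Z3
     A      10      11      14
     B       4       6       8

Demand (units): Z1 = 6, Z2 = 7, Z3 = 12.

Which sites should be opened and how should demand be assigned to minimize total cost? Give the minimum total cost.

Open {A, B}: Z1→B 4·6=24, Z2→A 11·7=77, Z3→B 8·12=96.
Loads: A carries 7/26, B carries 18/23. Service 197; fixed 147; total 344.
Next best feasible plan costs 345.

Minimum total cost: 344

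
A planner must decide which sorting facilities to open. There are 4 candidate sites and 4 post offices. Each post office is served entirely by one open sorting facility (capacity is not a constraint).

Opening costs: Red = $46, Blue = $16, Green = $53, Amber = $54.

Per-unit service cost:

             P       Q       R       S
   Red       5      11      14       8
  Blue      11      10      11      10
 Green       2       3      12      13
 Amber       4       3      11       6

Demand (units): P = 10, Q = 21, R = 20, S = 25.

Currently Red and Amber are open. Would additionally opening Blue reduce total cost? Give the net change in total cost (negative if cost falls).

Current service cost with {Red, Amber}: 473.
Adding Blue: each post office re-picks its cheapest; new service cost 473, saving 0.
Extra fixed cost: 16. Net change = 16 − 0 = 16.
(Totals: 573 → 589.)

No — net change +16 (cost rises by 16).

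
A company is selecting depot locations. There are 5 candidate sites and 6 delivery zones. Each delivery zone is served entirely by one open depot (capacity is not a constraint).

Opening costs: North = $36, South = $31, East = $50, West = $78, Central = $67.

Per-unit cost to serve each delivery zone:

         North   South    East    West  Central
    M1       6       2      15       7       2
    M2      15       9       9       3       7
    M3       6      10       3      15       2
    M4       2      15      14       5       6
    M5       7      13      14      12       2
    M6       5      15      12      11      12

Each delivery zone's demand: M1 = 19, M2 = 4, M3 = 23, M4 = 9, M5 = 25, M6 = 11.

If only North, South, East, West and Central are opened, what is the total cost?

Each delivery zone is assigned to its cheapest site among the open ones.
{North, South, East, West, Central}: M1→South 2·19=38, M2→West 3·4=12, M3→Central 2·23=46, M4→North 2·9=18, M5→Central 2·25=50, M6→North 5·11=55. Service 219; fixed 262; total 481.

Total cost: 481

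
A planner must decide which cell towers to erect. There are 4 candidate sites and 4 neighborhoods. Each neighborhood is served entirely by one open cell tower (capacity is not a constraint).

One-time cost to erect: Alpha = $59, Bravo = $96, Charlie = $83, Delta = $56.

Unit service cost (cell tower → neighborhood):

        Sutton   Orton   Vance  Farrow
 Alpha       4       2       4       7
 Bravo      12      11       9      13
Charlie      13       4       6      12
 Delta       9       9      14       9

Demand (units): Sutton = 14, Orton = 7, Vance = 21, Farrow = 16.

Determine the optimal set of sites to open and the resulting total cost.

Open Alpha only; minimum total cost 325.

For any fixed open set, each neighborhood goes to its cheapest open site; total = fixed + service.
{Alpha}: Sutton→Alpha 4·14=56, Orton→Alpha 2·7=14, Vance→Alpha 4·21=84, Farrow→Alpha 7·16=112. Service 266; fixed 59; total 325.
{Alpha, Delta}: service 266 + fixed 115 = 381
{Alpha, Charlie}: Sutton→Alpha 4·14=56, Orton→Alpha 2·7=14, Vance→Alpha 4·21=84, Farrow→Alpha 7·16=112. Service 266; fixed 142; total 408.
{Alpha, Bravo, Charlie, Delta}: Sutton→Alpha 4·14=56, Orton→Alpha 2·7=14, Vance→Alpha 4·21=84, Farrow→Alpha 7·16=112. Service 266; fixed 294; total 560.
No other subset beats 325.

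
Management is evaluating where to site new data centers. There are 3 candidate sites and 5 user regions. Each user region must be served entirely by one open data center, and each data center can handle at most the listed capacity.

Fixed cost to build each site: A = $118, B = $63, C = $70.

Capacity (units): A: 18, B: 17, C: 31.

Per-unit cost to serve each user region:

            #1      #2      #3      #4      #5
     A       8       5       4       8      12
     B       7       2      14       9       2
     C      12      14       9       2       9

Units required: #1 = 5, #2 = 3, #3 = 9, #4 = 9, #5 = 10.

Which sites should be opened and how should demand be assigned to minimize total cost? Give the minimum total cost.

Minimum total cost: 318

Open {B, C}: #1→C 12·5=60, #2→B 2·3=6, #3→C 9·9=81, #4→C 2·9=18, #5→B 2·10=20.
Loads: B carries 13/17, C carries 23/31. Service 185; fixed 133; total 318.
Next best feasible plan costs 329.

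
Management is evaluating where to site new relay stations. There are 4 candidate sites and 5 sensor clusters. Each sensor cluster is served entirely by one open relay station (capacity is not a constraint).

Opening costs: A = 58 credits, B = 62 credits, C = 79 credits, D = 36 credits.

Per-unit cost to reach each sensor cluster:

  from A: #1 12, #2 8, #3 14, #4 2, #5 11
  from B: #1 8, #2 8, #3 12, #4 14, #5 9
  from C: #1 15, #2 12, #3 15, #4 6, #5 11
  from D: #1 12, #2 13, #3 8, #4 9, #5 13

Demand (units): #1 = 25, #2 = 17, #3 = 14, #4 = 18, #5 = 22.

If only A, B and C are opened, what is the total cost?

Total cost: 937

Each sensor cluster is assigned to its cheapest site among the open ones.
{A, B, C}: #1→B 8·25=200, #2→A 8·17=136, #3→B 12·14=168, #4→A 2·18=36, #5→B 9·22=198. Service 738; fixed 199; total 937.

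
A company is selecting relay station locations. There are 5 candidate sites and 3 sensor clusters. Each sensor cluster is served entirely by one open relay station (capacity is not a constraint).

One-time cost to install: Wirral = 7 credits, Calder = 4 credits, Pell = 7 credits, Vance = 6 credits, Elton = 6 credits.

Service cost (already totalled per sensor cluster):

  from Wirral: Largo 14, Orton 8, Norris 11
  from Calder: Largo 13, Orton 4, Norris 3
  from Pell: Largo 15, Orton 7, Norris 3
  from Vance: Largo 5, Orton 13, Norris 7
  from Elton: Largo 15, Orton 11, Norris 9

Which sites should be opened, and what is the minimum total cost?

For any fixed open set, each sensor cluster goes to its cheapest open site; total = fixed + service.
{Calder, Vance}: Largo→Vance 5, Orton→Calder 4, Norris→Calder 3. Service 12; fixed 10; total 22.
{Calder}: service 20 + fixed 4 = 24
{Calder, Vance, Elton}: Largo→Vance 5, Orton→Calder 4, Norris→Calder 3. Service 12; fixed 16; total 28.
{Wirral, Calder, Pell, Vance, Elton}: Largo→Vance 5, Orton→Calder 4, Norris→Calder 3. Service 12; fixed 30; total 42.
No other subset beats 22.

Open Calder and Vance; minimum total cost 22.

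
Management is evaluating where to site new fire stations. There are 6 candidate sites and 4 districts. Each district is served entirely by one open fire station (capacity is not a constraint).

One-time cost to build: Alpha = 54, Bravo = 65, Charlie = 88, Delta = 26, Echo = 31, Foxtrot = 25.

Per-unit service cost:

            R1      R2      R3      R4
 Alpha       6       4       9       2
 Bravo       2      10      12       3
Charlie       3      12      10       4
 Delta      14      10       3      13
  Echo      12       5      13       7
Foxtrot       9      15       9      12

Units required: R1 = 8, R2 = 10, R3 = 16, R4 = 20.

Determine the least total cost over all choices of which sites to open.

Minimum total cost: 256

For any fixed open set, each district goes to its cheapest open site; total = fixed + service.
{Alpha, Delta}: R1→Alpha 6·8=48, R2→Alpha 4·10=40, R3→Delta 3·16=48, R4→Alpha 2·20=40. Service 176; fixed 80; total 256.
{Alpha, Delta, Foxtrot}: R1→Alpha 6·8=48, R2→Alpha 4·10=40, R3→Delta 3·16=48, R4→Alpha 2·20=40. Service 176; fixed 105; total 281.
{Alpha, Delta, Echo}: service 176 + fixed 111 = 287
{Alpha, Bravo, Charlie, Delta, Echo, Foxtrot}: service 144 + fixed 289 = 433
No other subset beats 256.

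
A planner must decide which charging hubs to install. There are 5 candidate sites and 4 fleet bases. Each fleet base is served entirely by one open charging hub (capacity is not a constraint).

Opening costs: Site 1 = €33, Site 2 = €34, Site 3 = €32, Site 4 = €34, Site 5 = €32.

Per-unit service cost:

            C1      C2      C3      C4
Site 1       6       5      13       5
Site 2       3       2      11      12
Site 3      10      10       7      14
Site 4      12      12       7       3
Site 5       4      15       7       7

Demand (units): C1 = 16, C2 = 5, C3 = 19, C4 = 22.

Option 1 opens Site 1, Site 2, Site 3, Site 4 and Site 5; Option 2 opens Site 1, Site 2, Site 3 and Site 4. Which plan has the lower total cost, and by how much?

Option 2 is cheaper by 32.

Option 1: {Site 1, Site 2, Site 3, Site 4, Site 5}: C1→Site 2 3·16=48, C2→Site 2 2·5=10, C3→Site 3 7·19=133, C4→Site 4 3·22=66. Service 257; fixed 165; total 422.
Option 2: {Site 1, Site 2, Site 3, Site 4}: C1→Site 2 3·16=48, C2→Site 2 2·5=10, C3→Site 3 7·19=133, C4→Site 4 3·22=66. Service 257; fixed 133; total 390.
Difference: |422 − 390| = 32.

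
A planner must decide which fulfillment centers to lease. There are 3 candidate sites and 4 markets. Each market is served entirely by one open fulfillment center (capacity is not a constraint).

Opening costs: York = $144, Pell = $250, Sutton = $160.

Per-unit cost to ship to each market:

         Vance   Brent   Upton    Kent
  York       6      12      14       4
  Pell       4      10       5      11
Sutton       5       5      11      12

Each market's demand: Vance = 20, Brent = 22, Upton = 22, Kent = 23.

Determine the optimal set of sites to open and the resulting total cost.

For any fixed open set, each market goes to its cheapest open site; total = fixed + service.
{York, Sutton}: Vance→Sutton 5·20=100, Brent→Sutton 5·22=110, Upton→Sutton 11·22=242, Kent→York 4·23=92. Service 544; fixed 304; total 848.
{Sutton}: service 728 + fixed 160 = 888
{York, Pell}: Vance→Pell 4·20=80, Brent→Pell 10·22=220, Upton→Pell 5·22=110, Kent→York 4·23=92. Service 502; fixed 394; total 896.
{York, Pell, Sutton}: service 392 + fixed 554 = 946
No other subset beats 848.

Open York and Sutton; minimum total cost 848.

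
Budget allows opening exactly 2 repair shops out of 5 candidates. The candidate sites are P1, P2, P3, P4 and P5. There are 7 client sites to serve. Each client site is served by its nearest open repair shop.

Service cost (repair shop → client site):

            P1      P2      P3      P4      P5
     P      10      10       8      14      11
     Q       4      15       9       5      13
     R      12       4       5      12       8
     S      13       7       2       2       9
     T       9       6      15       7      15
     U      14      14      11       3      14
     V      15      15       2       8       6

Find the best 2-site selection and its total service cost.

Choose P3 and P4; total service cost 32.

With exactly 2 open, each client site uses its cheapest among the chosen.
{P3, P4}: P→P3 8, Q→P4 5, R→P3 5, S→P3 2, T→P4 7, U→P4 3, V→P3 2. Service cost 32.
{P2, P4}: service cost 38
{P1, P3}: service cost 41
Among all 10 size-2 choices, {P3, P4} is lowest.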